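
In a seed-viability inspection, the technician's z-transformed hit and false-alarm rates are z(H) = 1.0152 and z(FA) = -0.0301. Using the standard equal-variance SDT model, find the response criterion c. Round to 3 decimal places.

c = -0.493

c = −½·[z(H) + z(FA)] = −½·(1.0152 + (-0.0301)) = -0.49255
c < 0: the technician has a liberal response bias.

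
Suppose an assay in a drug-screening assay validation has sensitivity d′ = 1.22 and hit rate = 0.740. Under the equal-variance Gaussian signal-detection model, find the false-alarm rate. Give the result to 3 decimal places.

false-alarm rate = 0.282

z(hit rate) = z(0.740) = 0.6433
z(FA) = z(H) − d' = 0.6433 − 1.22 = -0.5767
false-alarm rate = Φ(-0.5767) = 0.2821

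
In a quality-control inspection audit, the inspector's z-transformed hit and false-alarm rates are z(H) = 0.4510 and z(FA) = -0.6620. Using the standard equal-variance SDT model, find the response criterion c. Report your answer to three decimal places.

c = 0.106

c = −½·[z(H) + z(FA)] = −½·(0.4510 + (-0.6620)) = 0.1055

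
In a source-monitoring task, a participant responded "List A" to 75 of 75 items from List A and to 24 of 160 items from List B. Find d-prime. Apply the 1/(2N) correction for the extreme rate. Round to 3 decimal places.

The hit rate is 75/75 = 1, so apply the 1/(2N) correction: H → 1 − 1/(2·75) = 0.99333.
z(H) = z(0.99333) = 2.4746
z(FA) = z(0.15000) = -1.0364
d' = 2.4746 − (-1.0364) = 3.5110

d-prime = 3.511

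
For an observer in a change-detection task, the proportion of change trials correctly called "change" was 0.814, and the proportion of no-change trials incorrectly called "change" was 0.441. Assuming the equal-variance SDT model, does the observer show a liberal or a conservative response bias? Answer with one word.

z(H) = 0.893, z(FA) = -0.148
c = −½·(z(H) + z(FA)) = -0.3725
c < 0 → liberal criterion (biased toward responding “yes”).

liberal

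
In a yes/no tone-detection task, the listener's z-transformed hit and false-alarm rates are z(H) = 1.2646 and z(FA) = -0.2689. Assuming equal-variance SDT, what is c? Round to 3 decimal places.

c = −½·[z(H) + z(FA)] = −½·(1.2646 + (-0.2689)) = -0.49785
c < 0: the listener has a liberal response bias.

c = -0.498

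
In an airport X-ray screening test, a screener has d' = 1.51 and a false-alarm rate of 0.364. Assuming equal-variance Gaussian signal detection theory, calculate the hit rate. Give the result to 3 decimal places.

z(false-alarm rate) = z(0.364) = -0.3478
z(H) = z(FA) + d' = -0.3478 + 1.51 = 1.1622
hit rate = Φ(1.1622) = 0.8774

hit rate = 0.877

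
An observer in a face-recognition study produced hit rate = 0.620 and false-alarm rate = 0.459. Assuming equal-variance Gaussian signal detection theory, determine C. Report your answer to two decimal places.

z(H) = z(0.620) = 0.3055
z(FA) = z(0.459) = -0.1030
c = −½·[z(H) + z(FA)] = −0.5 × (0.3055 + (-0.1030)) = -0.10125

C = -0.10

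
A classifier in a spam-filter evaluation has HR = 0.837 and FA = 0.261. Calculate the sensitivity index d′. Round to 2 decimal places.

d′ = 1.62

z(H) = z(0.837) = 0.9822
z(FA) = z(0.261) = -0.6403
d' = z(H) − z(FA) = 0.9822 − (-0.6403) = 1.6225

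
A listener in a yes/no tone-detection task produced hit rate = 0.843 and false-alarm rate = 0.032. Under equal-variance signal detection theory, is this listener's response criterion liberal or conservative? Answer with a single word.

conservative

z(H) = 1.007, z(FA) = -1.852
c = −½·(z(H) + z(FA)) = 0.4225
c > 0 → conservative criterion (biased toward responding “no”).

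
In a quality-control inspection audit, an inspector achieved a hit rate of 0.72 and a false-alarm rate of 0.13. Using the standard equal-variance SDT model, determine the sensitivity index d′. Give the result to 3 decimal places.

d′ = 1.709

Φ⁻¹(H) = Φ⁻¹(0.72) = 0.5828
Φ⁻¹(FA) = Φ⁻¹(0.13) = -1.1264
d' = z(H) − z(FA) = 0.5828 − (-1.1264) = 1.7092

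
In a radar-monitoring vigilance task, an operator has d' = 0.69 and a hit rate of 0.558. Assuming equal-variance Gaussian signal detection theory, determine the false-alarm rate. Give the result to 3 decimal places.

false-alarm rate = 0.293

z(hit rate) = z(0.558) = 0.1459
z(FA) = z(H) − d' = 0.1459 − 0.69 = -0.5441
false-alarm rate = Φ(-0.5441) = 0.2932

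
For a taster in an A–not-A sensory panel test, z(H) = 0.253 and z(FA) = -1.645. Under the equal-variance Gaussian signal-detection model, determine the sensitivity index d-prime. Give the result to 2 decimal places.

d-prime = 1.90

d' = z(H) − z(FA) = 0.253 − (-1.645) = 1.898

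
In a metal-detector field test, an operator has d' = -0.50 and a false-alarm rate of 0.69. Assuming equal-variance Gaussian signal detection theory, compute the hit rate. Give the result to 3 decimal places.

hit rate = 0.498

z(false-alarm rate) = z(0.69) = 0.4959
z(H) = z(FA) + d' = 0.4959 + (-0.50) = -0.0041
hit rate = Φ(-0.0041) = 0.4984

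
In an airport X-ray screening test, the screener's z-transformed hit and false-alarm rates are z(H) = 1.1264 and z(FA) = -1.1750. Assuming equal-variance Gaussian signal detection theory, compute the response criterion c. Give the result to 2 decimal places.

c = 0.02

c = −½·[z(H) + z(FA)] = −½·(1.1264 + (-1.1750)) = 0.0243
c > 0: the screener has a conservative response bias.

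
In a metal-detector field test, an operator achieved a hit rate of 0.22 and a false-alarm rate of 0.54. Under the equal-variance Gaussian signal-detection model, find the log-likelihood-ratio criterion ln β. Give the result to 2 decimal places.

ln β = -0.29

z(H) = -0.772
z(FA) = 0.100
ln β = −½·[z(H)² − z(FA)²] = −0.5 × (0.596 − 0.010) = -0.293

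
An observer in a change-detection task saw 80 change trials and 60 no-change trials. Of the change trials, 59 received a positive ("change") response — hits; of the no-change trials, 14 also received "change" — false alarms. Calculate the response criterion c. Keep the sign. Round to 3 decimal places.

H = 59/80 = 0.7375
FA = 14/60 = 0.2333
z(H) = 0.6357
z(FA) = -0.7280
c = −½·[z(H) + z(FA)] = −0.5 × (0.6357 + (-0.7280)) = 0.04615

c = 0.046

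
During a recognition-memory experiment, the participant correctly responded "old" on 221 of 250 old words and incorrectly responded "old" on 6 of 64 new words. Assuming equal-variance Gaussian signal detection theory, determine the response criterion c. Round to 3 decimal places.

H = 221/250 = 0.8840
FA = 6/64 = 0.0938
Φ⁻¹(H) = 1.1952
Φ⁻¹(FA) = -1.3177
c = −½·[z(H) + z(FA)] = −0.5 × (1.1952 + (-1.3177)) = 0.06125

c = 0.061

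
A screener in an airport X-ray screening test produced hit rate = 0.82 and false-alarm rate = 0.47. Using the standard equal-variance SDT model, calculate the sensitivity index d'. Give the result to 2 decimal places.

d' = 0.99

z(0.82) = 0.9154, z(0.47) = -0.0753
d' = z(H) − z(FA) = 0.9154 − (-0.0753) = 0.9907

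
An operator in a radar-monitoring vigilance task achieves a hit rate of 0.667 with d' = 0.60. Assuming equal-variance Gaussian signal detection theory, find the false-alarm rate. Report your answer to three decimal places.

false-alarm rate = 0.433

z(hit rate) = z(0.667) = 0.4316
z(FA) = z(H) − d' = 0.4316 − 0.60 = -0.1684
false-alarm rate = Φ(-0.1684) = 0.4331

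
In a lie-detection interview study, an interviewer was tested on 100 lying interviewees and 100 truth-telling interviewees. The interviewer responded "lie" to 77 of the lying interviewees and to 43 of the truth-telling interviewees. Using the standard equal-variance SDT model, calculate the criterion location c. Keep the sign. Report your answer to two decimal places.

H = 77/100 = 0.7700
FA = 43/100 = 0.4300
z(0.7700) = 0.739, z(0.4300) = -0.176
c = −½·[z(H) + z(FA)] = −0.5 × (0.739 + (-0.176)) = -0.2815
c < 0: the interviewer has a liberal response bias.

c = -0.28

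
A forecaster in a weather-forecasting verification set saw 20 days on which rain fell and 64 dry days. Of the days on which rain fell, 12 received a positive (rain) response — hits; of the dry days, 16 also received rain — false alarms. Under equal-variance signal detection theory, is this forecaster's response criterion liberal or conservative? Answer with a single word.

conservative

z(H) = 0.253, z(FA) = -0.674
c = −½·(z(H) + z(FA)) = 0.2105
c > 0 → conservative criterion (biased toward responding “no”).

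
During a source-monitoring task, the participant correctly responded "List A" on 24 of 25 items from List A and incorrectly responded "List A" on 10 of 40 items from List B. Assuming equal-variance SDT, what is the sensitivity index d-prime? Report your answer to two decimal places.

H = 24/25 = 0.9600
FA = 10/40 = 0.2500
z(0.9600) = 1.751, z(0.2500) = -0.674
d' = z(H) − z(FA) = 1.751 − (-0.674) = 2.425

d-prime = 2.43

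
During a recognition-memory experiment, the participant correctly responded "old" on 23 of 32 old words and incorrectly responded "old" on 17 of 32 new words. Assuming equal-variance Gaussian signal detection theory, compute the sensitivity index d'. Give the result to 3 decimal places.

d' = 0.501

H = 23/32 = 0.7188
FA = 17/32 = 0.5312
z(H) = z(0.7188) = 0.5793
z(FA) = z(0.5312) = 0.0783
d' = z(H) − z(FA) = 0.5793 − 0.0783 = 0.5010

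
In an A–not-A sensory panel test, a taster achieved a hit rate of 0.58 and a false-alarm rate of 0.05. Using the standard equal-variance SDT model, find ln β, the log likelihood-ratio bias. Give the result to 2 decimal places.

ln β = 1.33

Φ⁻¹(H) = 0.202
Φ⁻¹(FA) = -1.645
ln β = −½·[z(H)² − z(FA)²] = −0.5 × (0.041 − 2.706) = 1.3325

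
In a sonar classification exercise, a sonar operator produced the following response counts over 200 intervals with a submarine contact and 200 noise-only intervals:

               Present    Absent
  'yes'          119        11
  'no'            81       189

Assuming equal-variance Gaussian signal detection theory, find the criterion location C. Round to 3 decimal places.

C = 0.679

H = 119/200 = 0.5950
FA = 11/200 = 0.0550
z(H) = z(0.5950) = 0.2404
z(FA) = z(0.0550) = -1.5982
c = −½·[z(H) + z(FA)] = −0.5 × (0.2404 + (-1.5982)) = 0.6789
c > 0: the sonar operator has a conservative response bias.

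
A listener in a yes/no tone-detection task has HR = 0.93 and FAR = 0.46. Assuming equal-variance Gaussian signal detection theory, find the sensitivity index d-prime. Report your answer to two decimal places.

z(H) = 1.476
z(FA) = -0.100
d' = z(H) − z(FA) = 1.476 − (-0.100) = 1.576

d-prime = 1.58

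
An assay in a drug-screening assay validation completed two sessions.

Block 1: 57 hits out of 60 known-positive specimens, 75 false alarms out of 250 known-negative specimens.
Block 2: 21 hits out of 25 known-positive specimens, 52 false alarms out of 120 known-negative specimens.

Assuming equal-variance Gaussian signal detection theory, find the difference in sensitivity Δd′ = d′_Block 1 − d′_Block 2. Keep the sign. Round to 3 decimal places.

Δd′ = 1.007

Block 1: z(0.9500) = 1.6449, z(0.3000) = -0.5244, d' = 2.1693
Block 2: z(0.8400) = 0.9945, z(0.4333) = -0.1680, d' = 1.1625
Δd' = d'_Block 1 − d'_Block 2 = 2.1693 − 1.1625 = 1.0068
Block 1 has the higher sensitivity.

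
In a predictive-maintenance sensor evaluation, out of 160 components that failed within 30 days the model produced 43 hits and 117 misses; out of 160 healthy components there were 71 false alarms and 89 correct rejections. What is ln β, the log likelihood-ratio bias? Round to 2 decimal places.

ln β = -0.18

H = 43/160 = 0.2687
FA = 71/160 = 0.4437
Φ⁻¹(H) = -0.617
Φ⁻¹(FA) = -0.142
ln β = −½·[z(H)² − z(FA)²] = −0.5 × (0.381 − 0.020) = -0.1805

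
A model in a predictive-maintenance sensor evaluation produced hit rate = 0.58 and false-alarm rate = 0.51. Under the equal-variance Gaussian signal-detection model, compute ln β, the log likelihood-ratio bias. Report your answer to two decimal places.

Φ⁻¹(0.58) = 0.202, Φ⁻¹(0.51) = 0.025
ln β = −½·[z(H)² − z(FA)²] = −0.5 × (0.041 − 0.001) = -0.020

ln β = -0.02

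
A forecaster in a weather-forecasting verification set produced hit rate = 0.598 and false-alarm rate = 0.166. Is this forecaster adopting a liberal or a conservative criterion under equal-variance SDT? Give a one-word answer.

z(H) = 0.248, z(FA) = -0.970
c = −½·(z(H) + z(FA)) = 0.361
c > 0 → conservative criterion (biased toward responding “no”).

conservative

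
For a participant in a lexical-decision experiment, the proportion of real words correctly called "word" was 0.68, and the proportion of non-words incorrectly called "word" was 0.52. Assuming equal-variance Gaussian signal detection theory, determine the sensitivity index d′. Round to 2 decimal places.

d′ = 0.42

z(H) = 0.468
z(FA) = 0.050
d' = z(H) − z(FA) = 0.468 − 0.050 = 0.418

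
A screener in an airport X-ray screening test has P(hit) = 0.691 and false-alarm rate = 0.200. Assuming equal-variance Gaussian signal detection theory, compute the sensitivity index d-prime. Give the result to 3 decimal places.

d-prime = 1.340

Φ⁻¹(H) = Φ⁻¹(0.691) = 0.4987
Φ⁻¹(FA) = Φ⁻¹(0.200) = -0.8416
d' = z(H) − z(FA) = 0.4987 − (-0.8416) = 1.3403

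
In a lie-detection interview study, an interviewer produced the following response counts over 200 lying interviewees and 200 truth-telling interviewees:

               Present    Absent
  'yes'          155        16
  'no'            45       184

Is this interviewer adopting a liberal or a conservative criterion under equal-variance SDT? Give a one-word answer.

z(H) = 0.755, z(FA) = -1.405
c = −½·(z(H) + z(FA)) = 0.325
c > 0 → conservative criterion (biased toward responding “no”).

conservative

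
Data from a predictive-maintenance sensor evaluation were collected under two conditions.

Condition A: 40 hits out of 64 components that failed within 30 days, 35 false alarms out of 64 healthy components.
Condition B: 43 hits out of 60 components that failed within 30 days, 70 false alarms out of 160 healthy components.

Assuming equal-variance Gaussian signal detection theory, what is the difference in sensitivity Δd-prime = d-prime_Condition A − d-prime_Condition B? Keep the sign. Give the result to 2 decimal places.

Δd-prime = -0.53

Condition A: z(0.6250) = 0.319, z(0.5469) = 0.118, d' = 0.201
Condition B: z(0.7167) = 0.573, z(0.4375) = -0.157, d' = 0.730
Δd' = d'_Condition A − d'_Condition B = 0.201 − 0.730 = -0.529
Condition B has the higher sensitivity.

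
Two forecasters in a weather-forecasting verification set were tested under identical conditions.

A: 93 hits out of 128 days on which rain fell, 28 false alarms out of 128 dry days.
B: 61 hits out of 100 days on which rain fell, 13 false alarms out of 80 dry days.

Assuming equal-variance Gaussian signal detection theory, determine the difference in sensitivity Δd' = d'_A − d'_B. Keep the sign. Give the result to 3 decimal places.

Δd' = 0.115

A: z(0.7266) = 0.6026, z(0.2188) = -0.7763, d' = 1.3789
B: z(0.6100) = 0.2793, z(0.1625) = -0.9842, d' = 1.2635
Δd' = d'_A − d'_B = 1.3789 − 1.2635 = 0.1154
A has the higher sensitivity.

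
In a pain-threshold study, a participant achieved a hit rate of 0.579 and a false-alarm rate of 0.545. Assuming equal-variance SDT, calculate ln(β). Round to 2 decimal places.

ln β = -0.01

z(0.579) = 0.199, z(0.545) = 0.113
ln β = −½·[z(H)² − z(FA)²] = −0.5 × (0.040 − 0.013) = -0.0135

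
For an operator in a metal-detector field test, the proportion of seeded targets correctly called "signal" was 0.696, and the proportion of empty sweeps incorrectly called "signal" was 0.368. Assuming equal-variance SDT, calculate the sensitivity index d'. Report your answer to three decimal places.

d' = 0.850

z(0.696) = 0.5129, z(0.368) = -0.3372
d' = z(H) − z(FA) = 0.5129 − (-0.3372) = 0.8501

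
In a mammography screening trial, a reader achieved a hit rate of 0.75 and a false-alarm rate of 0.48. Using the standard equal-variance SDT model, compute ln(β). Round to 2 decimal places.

z(H) = 0.674
z(FA) = -0.050
ln β = −½·[z(H)² − z(FA)²] = −0.5 × (0.454 − 0.003) = -0.2255

ln β = -0.23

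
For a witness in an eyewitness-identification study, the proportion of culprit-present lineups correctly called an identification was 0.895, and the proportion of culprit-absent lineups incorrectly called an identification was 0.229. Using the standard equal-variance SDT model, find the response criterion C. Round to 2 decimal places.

Φ⁻¹(H) = Φ⁻¹(0.895) = 1.2536
Φ⁻¹(FA) = Φ⁻¹(0.229) = -0.7421
c = −½·[z(H) + z(FA)] = −0.5 × (1.2536 + (-0.7421)) = -0.25575
c < 0: the witness has a liberal response bias.

C = -0.26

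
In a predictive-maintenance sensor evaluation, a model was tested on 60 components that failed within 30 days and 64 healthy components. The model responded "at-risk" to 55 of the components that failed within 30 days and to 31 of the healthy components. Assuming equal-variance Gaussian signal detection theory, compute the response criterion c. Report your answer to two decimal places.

H = 55/60 = 0.9167
FA = 31/64 = 0.4844
z(H) = z(0.9167) = 1.3832
z(FA) = z(0.4844) = -0.0391
c = −½·[z(H) + z(FA)] = −0.5 × (1.3832 + (-0.0391)) = -0.67205
c < 0: the model has a liberal response bias.

c = -0.67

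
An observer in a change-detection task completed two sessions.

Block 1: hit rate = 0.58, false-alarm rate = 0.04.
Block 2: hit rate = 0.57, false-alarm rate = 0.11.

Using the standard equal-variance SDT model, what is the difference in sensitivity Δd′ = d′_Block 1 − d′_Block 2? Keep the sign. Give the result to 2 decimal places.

Δd′ = 0.55

Block 1: z(0.58) = 0.202, z(0.04) = -1.751, d' = 1.953
Block 2: z(0.57) = 0.176, z(0.11) = -1.227, d' = 1.403
Δd' = d'_Block 1 − d'_Block 2 = 1.953 − 1.403 = 0.550
Block 1 has the higher sensitivity.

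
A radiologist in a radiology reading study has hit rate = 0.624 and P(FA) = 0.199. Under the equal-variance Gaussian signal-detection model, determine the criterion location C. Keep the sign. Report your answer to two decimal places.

C = 0.26

z(H) = z(0.624) = 0.316
z(FA) = z(0.199) = -0.845
c = −½·[z(H) + z(FA)] = −0.5 × (0.316 + (-0.845)) = 0.2645
c > 0: the radiologist has a conservative response bias.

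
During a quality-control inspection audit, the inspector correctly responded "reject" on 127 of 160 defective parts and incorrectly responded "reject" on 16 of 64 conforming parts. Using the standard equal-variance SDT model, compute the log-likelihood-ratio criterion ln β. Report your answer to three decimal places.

ln β = -0.108

H = 127/160 = 0.7937
FA = 16/64 = 0.2500
z(H) = z(0.7937) = 0.8193
z(FA) = z(0.2500) = -0.6745
ln β = −½·[z(H)² − z(FA)²] = −0.5 × (0.6713 − 0.4550) = -0.10815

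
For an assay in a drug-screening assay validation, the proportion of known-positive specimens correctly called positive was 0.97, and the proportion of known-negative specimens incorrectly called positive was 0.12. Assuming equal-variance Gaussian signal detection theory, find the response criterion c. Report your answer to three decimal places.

c = -0.353

z(0.97) = 1.8808, z(0.12) = -1.1750
c = −½·[z(H) + z(FA)] = −0.5 × (1.8808 + (-1.1750)) = -0.3529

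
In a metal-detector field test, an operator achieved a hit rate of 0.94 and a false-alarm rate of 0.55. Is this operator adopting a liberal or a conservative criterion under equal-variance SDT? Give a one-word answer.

liberal

z(H) = 1.555, z(FA) = 0.126
c = −½·(z(H) + z(FA)) = -0.8405
c < 0 → liberal criterion (biased toward responding “yes”).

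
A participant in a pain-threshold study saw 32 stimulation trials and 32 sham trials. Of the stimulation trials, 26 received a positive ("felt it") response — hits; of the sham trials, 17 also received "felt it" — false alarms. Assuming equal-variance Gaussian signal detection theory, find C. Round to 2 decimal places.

C = -0.48

H = 26/32 = 0.8125
FA = 17/32 = 0.5312
z(0.8125) = 0.8871, z(0.5312) = 0.0783
c = −½·[z(H) + z(FA)] = −0.5 × (0.8871 + 0.0783) = -0.4827
c < 0: the participant has a liberal response bias.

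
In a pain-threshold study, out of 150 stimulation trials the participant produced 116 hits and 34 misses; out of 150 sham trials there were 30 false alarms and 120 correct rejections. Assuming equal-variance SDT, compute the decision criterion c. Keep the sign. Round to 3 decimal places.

H = 116/150 = 0.7733
FA = 30/150 = 0.2000
z(H) = 0.7498
z(FA) = -0.8416
c = −½·[z(H) + z(FA)] = −0.5 × (0.7498 + (-0.8416)) = 0.0459
c > 0: the participant has a conservative response bias.

c = 0.046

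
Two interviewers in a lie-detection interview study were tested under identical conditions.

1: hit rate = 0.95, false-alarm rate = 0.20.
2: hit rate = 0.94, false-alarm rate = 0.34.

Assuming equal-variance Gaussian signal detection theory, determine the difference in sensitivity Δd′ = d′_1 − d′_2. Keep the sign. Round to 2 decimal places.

Δd′ = 0.52

1: z(0.95) = 1.645, z(0.20) = -0.842, d' = 2.487
2: z(0.94) = 1.555, z(0.34) = -0.412, d' = 1.967
Δd' = d'_1 − d'_2 = 2.487 − 1.967 = 0.520
1 has the higher sensitivity.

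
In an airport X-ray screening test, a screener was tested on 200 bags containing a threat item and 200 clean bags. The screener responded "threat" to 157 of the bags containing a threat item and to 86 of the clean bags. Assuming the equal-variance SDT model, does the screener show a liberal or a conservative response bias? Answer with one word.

liberal

z(H) = 0.789, z(FA) = -0.176
c = −½·(z(H) + z(FA)) = -0.3065
c < 0 → liberal criterion (biased toward responding “yes”).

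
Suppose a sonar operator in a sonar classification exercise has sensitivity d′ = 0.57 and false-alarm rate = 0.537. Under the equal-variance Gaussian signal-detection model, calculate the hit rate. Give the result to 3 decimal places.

hit rate = 0.746

z(false-alarm rate) = z(0.537) = 0.0929
z(H) = z(FA) + d' = 0.0929 + 0.57 = 0.6629
hit rate = Φ(0.6629) = 0.7463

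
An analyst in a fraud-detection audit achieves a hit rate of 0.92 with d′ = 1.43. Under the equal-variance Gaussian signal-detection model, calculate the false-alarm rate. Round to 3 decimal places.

false-alarm rate = 0.490

z(hit rate) = z(0.92) = 1.4051
z(FA) = z(H) − d' = 1.4051 − 1.43 = -0.0249
false-alarm rate = Φ(-0.0249) = 0.4901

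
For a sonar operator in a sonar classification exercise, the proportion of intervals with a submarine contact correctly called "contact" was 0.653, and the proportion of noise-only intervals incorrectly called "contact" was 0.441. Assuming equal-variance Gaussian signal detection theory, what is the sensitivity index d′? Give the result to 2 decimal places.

d′ = 0.54

Φ⁻¹(0.653) = 0.3934, Φ⁻¹(0.441) = -0.1484
d' = z(H) − z(FA) = 0.3934 − (-0.1484) = 0.5418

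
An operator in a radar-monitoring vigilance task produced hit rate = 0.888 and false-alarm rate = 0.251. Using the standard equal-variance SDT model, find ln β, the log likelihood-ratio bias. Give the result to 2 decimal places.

ln β = -0.51

z(H) = z(0.888) = 1.216
z(FA) = z(0.251) = -0.671
ln β = −½·[z(H)² − z(FA)²] = −0.5 × (1.479 − 0.450) = -0.5145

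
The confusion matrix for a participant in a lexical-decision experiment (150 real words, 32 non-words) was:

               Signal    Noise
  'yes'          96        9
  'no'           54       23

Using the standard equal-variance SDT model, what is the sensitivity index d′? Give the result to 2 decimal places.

d′ = 0.94

H = 96/150 = 0.6400
FA = 9/32 = 0.2812
Φ⁻¹(H) = Φ⁻¹(0.6400) = 0.3585
Φ⁻¹(FA) = Φ⁻¹(0.2812) = -0.5793
d' = z(H) − z(FA) = 0.3585 − (-0.5793) = 0.9378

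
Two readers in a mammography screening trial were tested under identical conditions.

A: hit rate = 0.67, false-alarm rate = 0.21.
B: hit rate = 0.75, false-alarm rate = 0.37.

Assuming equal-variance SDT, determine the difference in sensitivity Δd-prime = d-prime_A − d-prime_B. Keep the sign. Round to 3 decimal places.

Δd-prime = 0.240

A: z(0.67) = 0.4399, z(0.21) = -0.8064, d' = 1.2463
B: z(0.75) = 0.6745, z(0.37) = -0.3319, d' = 1.0064
Δd' = d'_A − d'_B = 1.2463 − 1.0064 = 0.2399
A has the higher sensitivity.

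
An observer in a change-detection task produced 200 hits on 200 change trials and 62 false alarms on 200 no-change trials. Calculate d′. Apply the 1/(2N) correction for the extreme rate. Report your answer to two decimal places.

d′ = 3.30

The hit rate is 200/200 = 1, so apply the 1/(2N) correction: H → 1 − 1/(2·200) = 0.99750.
z(H) = z(0.99750) = 2.807
z(FA) = z(0.31000) = -0.496
d' = 2.807 − (-0.496) = 3.303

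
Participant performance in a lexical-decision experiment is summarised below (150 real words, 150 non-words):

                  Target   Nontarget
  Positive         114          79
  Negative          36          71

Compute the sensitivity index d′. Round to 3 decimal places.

d′ = 0.639

H = 114/150 = 0.7600
FA = 79/150 = 0.5267
Φ⁻¹(H) = 0.7063
Φ⁻¹(FA) = 0.0670
d' = z(H) − z(FA) = 0.7063 − 0.0670 = 0.6393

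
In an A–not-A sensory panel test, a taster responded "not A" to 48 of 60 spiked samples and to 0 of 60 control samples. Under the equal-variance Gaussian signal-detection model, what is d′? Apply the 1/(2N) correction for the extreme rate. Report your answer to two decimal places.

The false-alarm rate is 0/60 = 0, so apply the 1/(2N) correction: FA → 1/(2·60) = 0.00833.
z(H) = z(0.80000) = 0.842
z(FA) = z(0.00833) = -2.394
d' = 0.842 − (-2.394) = 3.236

d′ = 3.24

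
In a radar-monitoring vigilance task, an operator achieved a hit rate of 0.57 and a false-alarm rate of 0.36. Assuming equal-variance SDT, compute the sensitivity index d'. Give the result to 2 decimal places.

z(H) = 0.176
z(FA) = -0.358
d' = z(H) − z(FA) = 0.176 − (-0.358) = 0.534

d' = 0.53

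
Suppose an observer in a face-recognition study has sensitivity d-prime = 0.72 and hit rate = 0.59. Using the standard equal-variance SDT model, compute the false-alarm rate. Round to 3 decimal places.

false-alarm rate = 0.311

z(hit rate) = z(0.59) = 0.2275
z(FA) = z(H) − d' = 0.2275 − 0.72 = -0.4925
false-alarm rate = Φ(-0.4925) = 0.3112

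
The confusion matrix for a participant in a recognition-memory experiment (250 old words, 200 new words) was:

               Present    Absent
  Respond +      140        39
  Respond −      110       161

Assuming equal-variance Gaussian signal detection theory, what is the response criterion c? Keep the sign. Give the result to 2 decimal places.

c = 0.35

H = 140/250 = 0.5600
FA = 39/200 = 0.1950
z(H) = 0.151
z(FA) = -0.860
c = −½·[z(H) + z(FA)] = −0.5 × (0.151 + (-0.860)) = 0.3545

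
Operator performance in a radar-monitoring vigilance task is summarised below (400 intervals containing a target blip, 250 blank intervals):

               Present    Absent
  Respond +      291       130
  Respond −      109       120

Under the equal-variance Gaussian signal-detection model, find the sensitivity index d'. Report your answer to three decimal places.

H = 291/400 = 0.7275
FA = 130/250 = 0.5200
z(H) = z(0.7275) = 0.6053
z(FA) = z(0.5200) = 0.0502
d' = z(H) − z(FA) = 0.6053 − 0.0502 = 0.5551

d' = 0.555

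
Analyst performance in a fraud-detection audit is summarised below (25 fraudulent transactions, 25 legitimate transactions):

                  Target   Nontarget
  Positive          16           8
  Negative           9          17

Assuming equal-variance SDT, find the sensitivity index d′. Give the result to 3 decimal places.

d′ = 0.826

H = 16/25 = 0.6400
FA = 8/25 = 0.3200
z(H) = z(0.6400) = 0.3585
z(FA) = z(0.3200) = -0.4677
d' = z(H) − z(FA) = 0.3585 − (-0.4677) = 0.8262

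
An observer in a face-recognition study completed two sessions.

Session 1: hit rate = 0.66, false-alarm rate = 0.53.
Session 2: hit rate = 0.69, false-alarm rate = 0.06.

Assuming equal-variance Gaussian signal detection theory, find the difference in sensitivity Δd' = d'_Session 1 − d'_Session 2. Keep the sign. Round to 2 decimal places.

Δd' = -1.71

Session 1: z(0.66) = 0.412, z(0.53) = 0.075, d' = 0.337
Session 2: z(0.69) = 0.496, z(0.06) = -1.555, d' = 2.051
Δd' = d'_Session 1 − d'_Session 2 = 0.337 − 2.051 = -1.714
Session 2 has the higher sensitivity.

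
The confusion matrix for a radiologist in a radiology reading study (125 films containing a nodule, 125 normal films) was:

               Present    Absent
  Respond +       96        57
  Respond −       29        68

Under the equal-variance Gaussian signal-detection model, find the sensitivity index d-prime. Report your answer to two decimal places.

d-prime = 0.84

H = 96/125 = 0.7680
FA = 57/125 = 0.4560
Φ⁻¹(0.7680) = 0.732, Φ⁻¹(0.4560) = -0.111
d' = z(H) − z(FA) = 0.732 − (-0.111) = 0.843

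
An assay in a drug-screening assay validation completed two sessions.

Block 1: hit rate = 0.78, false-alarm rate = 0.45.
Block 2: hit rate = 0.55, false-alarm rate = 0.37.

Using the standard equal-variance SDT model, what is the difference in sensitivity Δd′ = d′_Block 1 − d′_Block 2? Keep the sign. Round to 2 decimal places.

Block 1: z(0.78) = 0.772, z(0.45) = -0.126, d' = 0.898
Block 2: z(0.55) = 0.126, z(0.37) = -0.332, d' = 0.458
Δd' = d'_Block 1 − d'_Block 2 = 0.898 − 0.458 = 0.440
Block 1 has the higher sensitivity.

Δd′ = 0.44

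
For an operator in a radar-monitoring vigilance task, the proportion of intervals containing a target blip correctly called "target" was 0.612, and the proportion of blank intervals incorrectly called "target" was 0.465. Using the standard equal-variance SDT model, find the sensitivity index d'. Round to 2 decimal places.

z(H) = z(0.612) = 0.2845
z(FA) = z(0.465) = -0.0878
d' = z(H) − z(FA) = 0.2845 − (-0.0878) = 0.3723

d' = 0.37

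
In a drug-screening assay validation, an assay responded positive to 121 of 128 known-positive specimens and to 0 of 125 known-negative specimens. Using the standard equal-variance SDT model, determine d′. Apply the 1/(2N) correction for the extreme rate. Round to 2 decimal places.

The false-alarm rate is 0/125 = 0, so apply the 1/(2N) correction: FA → 1/(2·125) = 0.00400.
z(H) = z(0.94531) = 1.601
z(FA) = z(0.00400) = -2.652
d' = 1.601 − (-2.652) = 4.253

d′ = 4.25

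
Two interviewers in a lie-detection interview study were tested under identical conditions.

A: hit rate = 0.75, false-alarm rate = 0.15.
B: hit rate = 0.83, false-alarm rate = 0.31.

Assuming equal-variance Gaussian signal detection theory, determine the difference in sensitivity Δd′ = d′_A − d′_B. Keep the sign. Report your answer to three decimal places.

Δd′ = 0.261

A: z(0.75) = 0.6745, z(0.15) = -1.0364, d' = 1.7109
B: z(0.83) = 0.9542, z(0.31) = -0.4959, d' = 1.4501
Δd' = d'_A − d'_B = 1.7109 − 1.4501 = 0.2608
A has the higher sensitivity.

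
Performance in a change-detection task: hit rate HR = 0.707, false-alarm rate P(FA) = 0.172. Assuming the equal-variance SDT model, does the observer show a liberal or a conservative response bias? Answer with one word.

z(H) = 0.545, z(FA) = -0.946
c = −½·(z(H) + z(FA)) = 0.2005
c > 0 → conservative criterion (biased toward responding “no”).

conservative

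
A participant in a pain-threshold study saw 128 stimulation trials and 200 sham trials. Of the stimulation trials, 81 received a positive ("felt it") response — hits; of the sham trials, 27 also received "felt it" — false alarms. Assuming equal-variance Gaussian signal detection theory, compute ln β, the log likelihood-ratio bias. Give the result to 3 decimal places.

H = 81/128 = 0.6328
FA = 27/200 = 0.1350
Φ⁻¹(0.6328) = 0.3393, Φ⁻¹(0.1350) = -1.1031
ln β = −½·[z(H)² − z(FA)²] = −0.5 × (0.1151 − 1.2168) = 0.55085

ln β = 0.551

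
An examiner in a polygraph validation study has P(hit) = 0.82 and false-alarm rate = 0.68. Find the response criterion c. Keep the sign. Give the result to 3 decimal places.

c = -0.692

Φ⁻¹(H) = Φ⁻¹(0.82) = 0.9154
Φ⁻¹(FA) = Φ⁻¹(0.68) = 0.4677
c = −½·[z(H) + z(FA)] = −0.5 × (0.9154 + 0.4677) = -0.69155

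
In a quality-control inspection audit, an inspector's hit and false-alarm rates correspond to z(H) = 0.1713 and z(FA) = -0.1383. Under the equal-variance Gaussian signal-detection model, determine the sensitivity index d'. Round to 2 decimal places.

d' = z(H) − z(FA) = 0.1713 − (-0.1383) = 0.3096

d' = 0.31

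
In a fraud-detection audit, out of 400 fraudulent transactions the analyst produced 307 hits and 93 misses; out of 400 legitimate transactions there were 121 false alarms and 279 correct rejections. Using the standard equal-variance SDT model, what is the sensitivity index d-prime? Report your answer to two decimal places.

d-prime = 1.25

H = 307/400 = 0.7675
FA = 121/400 = 0.3025
z(0.7675) = 0.7306, z(0.3025) = -0.5172
d' = z(H) − z(FA) = 0.7306 − (-0.5172) = 1.2478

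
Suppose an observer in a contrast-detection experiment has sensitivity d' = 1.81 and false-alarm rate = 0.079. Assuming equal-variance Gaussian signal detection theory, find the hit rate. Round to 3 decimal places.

z(false-alarm rate) = z(0.079) = -1.4118
z(H) = z(FA) + d' = -1.4118 + 1.81 = 0.3982
hit rate = Φ(0.3982) = 0.6548

hit rate = 0.655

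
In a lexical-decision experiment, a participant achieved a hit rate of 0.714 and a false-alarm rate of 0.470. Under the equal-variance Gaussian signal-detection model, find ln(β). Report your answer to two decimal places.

ln β = -0.16

z(H) = 0.565
z(FA) = -0.075
ln β = −½·[z(H)² − z(FA)²] = −0.5 × (0.319 − 0.006) = -0.1565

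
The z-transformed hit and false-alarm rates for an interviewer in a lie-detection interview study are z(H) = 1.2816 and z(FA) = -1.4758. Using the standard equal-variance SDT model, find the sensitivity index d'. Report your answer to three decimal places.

d' = z(H) − z(FA) = 1.2816 − (-1.4758) = 2.7574

d' = 2.757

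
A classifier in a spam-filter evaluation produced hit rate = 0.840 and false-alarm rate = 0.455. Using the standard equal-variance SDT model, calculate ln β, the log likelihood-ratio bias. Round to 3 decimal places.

Φ⁻¹(0.840) = 0.9945, Φ⁻¹(0.455) = -0.1130
ln β = −½·[z(H)² − z(FA)²] = −0.5 × (0.9890 − 0.0128) = -0.4881

ln β = -0.488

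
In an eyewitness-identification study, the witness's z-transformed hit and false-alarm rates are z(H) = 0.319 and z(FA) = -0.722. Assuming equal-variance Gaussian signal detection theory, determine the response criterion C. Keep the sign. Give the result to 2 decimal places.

c = −½·[z(H) + z(FA)] = −½·(0.319 + (-0.722)) = 0.2015

C = 0.20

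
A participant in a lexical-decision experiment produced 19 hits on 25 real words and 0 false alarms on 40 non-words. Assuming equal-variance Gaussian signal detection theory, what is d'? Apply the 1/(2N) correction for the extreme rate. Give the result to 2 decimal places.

The false-alarm rate is 0/40 = 0, so apply the 1/(2N) correction: FA → 1/(2·40) = 0.01250.
z(H) = z(0.76000) = 0.706
z(FA) = z(0.01250) = -2.241
d' = 0.706 − (-2.241) = 2.947

d' = 2.95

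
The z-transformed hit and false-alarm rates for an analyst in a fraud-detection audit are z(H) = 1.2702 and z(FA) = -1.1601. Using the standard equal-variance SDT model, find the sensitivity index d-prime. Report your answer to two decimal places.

d-prime = 2.43

d' = z(H) − z(FA) = 1.2702 − (-1.1601) = 2.4303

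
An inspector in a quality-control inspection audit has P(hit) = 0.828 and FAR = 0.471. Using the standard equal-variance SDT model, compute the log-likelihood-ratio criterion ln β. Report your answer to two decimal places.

z(H) = z(0.828) = 0.946
z(FA) = z(0.471) = -0.073
ln β = −½·[z(H)² − z(FA)²] = −0.5 × (0.895 − 0.005) = -0.445

ln β = -0.45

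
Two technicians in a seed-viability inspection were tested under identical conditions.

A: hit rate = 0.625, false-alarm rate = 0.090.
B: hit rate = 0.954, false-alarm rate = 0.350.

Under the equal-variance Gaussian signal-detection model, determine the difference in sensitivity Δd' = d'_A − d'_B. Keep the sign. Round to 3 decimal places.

Δd' = -0.411

A: z(0.625) = 0.3186, z(0.090) = -1.3408, d' = 1.6594
B: z(0.954) = 1.6849, z(0.350) = -0.3853, d' = 2.0702
Δd' = d'_A − d'_B = 1.6594 − 2.0702 = -0.4108
B has the higher sensitivity.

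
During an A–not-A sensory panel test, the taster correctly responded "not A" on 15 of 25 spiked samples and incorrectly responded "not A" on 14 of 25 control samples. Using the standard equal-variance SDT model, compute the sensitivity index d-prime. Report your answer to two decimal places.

d-prime = 0.10

H = 15/25 = 0.6000
FA = 14/25 = 0.5600
z(H) = 0.253
z(FA) = 0.151
d' = z(H) − z(FA) = 0.253 − 0.151 = 0.102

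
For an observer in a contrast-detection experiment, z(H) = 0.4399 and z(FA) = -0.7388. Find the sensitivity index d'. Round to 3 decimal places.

d' = z(H) − z(FA) = 0.4399 − (-0.7388) = 1.1787

d' = 1.179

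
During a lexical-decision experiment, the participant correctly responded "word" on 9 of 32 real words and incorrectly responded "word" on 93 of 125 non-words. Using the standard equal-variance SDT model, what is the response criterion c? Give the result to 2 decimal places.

H = 9/32 = 0.2812
FA = 93/125 = 0.7440
Φ⁻¹(H) = -0.579
Φ⁻¹(FA) = 0.656
c = −½·[z(H) + z(FA)] = −0.5 × (-0.579 + 0.656) = -0.0385
c < 0: the participant has a liberal response bias.

c = -0.04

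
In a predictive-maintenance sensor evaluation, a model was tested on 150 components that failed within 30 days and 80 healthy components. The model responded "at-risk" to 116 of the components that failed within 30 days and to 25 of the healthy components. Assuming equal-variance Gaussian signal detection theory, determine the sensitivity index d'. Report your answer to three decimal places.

H = 116/150 = 0.7733
FA = 25/80 = 0.3125
z(H) = z(0.7733) = 0.7498
z(FA) = z(0.3125) = -0.4888
d' = z(H) − z(FA) = 0.7498 − (-0.4888) = 1.2386

d' = 1.239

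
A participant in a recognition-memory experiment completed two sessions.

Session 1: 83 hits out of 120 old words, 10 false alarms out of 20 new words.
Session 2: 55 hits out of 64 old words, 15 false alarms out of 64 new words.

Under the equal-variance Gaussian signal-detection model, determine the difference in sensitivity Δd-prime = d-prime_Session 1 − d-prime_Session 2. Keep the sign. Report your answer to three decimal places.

Δd-prime = -1.301

Session 1: z(0.6917) = 0.5007, z(0.5000) = 0.0000, d' = 0.5007
Session 2: z(0.8594) = 1.0776, z(0.2344) = -0.7244, d' = 1.8020
Δd' = d'_Session 1 − d'_Session 2 = 0.5007 − 1.8020 = -1.3013
Session 2 has the higher sensitivity.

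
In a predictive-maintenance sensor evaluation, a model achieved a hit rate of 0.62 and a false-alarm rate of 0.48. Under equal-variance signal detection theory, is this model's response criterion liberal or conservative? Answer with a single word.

z(H) = 0.305, z(FA) = -0.050
c = −½·(z(H) + z(FA)) = -0.1275
c < 0 → liberal criterion (biased toward responding “yes”).

liberal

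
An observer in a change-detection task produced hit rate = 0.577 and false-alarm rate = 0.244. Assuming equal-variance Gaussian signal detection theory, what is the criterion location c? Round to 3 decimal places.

c = 0.250

z(H) = z(0.577) = 0.1942
z(FA) = z(0.244) = -0.6935
c = −½·[z(H) + z(FA)] = −0.5 × (0.1942 + (-0.6935)) = 0.24965
c > 0: the observer has a conservative response bias.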